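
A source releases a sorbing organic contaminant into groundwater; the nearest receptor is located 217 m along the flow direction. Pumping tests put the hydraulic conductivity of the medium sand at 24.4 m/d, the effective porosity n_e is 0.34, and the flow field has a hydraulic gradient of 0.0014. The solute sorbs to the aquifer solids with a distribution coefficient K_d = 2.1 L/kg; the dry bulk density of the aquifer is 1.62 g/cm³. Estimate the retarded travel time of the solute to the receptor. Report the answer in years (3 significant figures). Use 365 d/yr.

65.1 years

Darcy flux q = K·i = 24.4 × 0.0014 = 0.03416 m/d
Seepage velocity v = q / n = 0.03416 / 0.34 = 0.1005 m/d
Retardation R = 1 + ρ_b·K_d/n = 1 + 1.62×2.1/0.34 = 11.01
Contaminant velocity v_c = v/R = 0.1005/11.01 = 0.009129 m/d
t = L/v_c = 217/0.009129 = 23770 d
   = 23770/365 = 65.1 yr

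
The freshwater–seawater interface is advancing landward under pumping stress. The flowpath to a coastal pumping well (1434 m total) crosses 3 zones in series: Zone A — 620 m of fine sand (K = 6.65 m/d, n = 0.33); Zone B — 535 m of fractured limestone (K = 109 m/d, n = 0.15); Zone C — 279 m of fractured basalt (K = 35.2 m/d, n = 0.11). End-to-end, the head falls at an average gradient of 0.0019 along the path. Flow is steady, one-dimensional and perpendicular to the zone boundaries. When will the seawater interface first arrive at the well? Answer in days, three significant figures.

12300 days

For zones in series the flux q is common to all zones; the equivalent conductivity is the harmonic (thickness-weighted) mean, K_eq = L_total / Σ(L_j/K_j).
Σ(L/K) = 620/6.65 + 535/109 + 279/35.2 = 93.23 + 4.908 + 7.926 = 106.1 d
K_eq = L_total / Σ(L/K) = 1434 / 106.1 = 13.52 m/d
q = K_eq · i = 13.52 × 0.0019 = 0.02569 m/d (same in every zone)
Zone A: v = q/n = 0.02569/0.33 = 0.07784 m/d → t_A = 620/0.07784 = 7965 d
Zone B: v = q/n = 0.02569/0.15 = 0.1712 m/d → t_B = 535/0.1712 = 3124 d
Zone C: v = q/n = 0.02569/0.11 = 0.2335 m/d → t_C = 279/0.2335 = 1195 d
Total t = 7965 + 3124 + 1195 = 12280 d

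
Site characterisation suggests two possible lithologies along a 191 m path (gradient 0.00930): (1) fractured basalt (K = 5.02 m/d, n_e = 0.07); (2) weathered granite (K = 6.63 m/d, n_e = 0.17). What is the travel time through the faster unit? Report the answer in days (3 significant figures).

286 days

Unit 1 (fractured basalt): v = 5.02×0.0093/0.07 = 0.6669 m/d, t = 191/0.6669 = 286.4 d
Unit 2 (weathered granite): v = 6.63×0.0093/0.17 = 0.3627 m/d, t = 191/0.3627 = 526.6 d
Faster unit: t = 286 d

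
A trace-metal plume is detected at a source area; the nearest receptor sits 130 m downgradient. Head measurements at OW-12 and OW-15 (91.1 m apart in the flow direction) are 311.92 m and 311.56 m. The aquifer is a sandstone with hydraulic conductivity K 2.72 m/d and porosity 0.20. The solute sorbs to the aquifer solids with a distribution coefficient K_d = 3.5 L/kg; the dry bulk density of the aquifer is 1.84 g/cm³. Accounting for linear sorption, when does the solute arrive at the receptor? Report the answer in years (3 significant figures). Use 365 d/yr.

Hydraulic gradient i = (311.92 − 311.56) / 91.1 = 0.36 / 91.1 = 0.003952
Darcy flux q = K·i = 2.72 × 0.003952 = 0.01075 m/d
Average linear velocity = 0.01075 / 0.20 = 0.05374 m/d
Retardation R = 1 + ρ_b·K_d/n = 1 + 1.84×3.5/0.20 = 33.20
Contaminant velocity v_c = v/R = 0.05374/33.20 = 0.001619 m/d
t = L/v_c = 130/0.001619 = 80310 d
   = 80310/365 = 220 yr

220 years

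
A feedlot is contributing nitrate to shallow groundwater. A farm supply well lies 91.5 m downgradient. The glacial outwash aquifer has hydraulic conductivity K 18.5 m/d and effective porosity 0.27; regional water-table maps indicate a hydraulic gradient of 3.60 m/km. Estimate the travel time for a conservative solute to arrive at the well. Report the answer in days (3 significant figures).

371 days

Darcy flux q = K·i = 18.5 × 0.0036 = 0.06660 m/d
v_s = q/n_e = 0.06660/0.27 = 0.2467 m/d
t = L / v = 91.5 / 0.2467 = 370.9 d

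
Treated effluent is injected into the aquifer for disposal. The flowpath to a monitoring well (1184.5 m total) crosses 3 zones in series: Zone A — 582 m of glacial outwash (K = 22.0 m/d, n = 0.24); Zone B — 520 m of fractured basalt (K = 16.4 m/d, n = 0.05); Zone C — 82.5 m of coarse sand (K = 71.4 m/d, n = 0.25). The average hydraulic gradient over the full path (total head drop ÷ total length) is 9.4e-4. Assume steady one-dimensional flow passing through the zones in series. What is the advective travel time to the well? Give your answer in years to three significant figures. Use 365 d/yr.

Continuity: the same q passes through each zone, so ΔH = q·Σ(L_j/K_j) — the zones act as resistances in series.
Σ(L/K) = 582/22.0 + 520/16.4 + 82.5/71.4 = 26.45 + 31.71 + 1.155 = 59.32 d
K_eq = L_total / Σ(L/K) = 1184.5 / 59.32 = 19.97 m/d
q = K_eq · i = 19.97 × 9.4e-4 = 0.01877 m/d (same in every zone)
Zone A: v = q/n = 0.01877/0.24 = 0.07821 m/d → t_A = 582/0.07821 = 7441 d
Zone B: v = q/n = 0.01877/0.05 = 0.3754 m/d → t_B = 520/0.3754 = 1385 d
Zone C: v = q/n = 0.01877/0.25 = 0.07508 m/d → t_C = 82.5/0.07508 = 1099 d
Total t = 7441 + 1385 + 1099 = 9925 d
   = 9925 / 365 = 27.2 yr

27.2 years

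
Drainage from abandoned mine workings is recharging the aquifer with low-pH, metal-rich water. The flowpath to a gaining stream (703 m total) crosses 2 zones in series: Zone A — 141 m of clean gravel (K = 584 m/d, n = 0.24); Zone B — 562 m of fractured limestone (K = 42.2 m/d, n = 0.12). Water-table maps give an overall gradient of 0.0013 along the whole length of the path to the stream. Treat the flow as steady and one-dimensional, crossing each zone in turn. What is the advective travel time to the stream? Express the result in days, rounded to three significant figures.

Steady 1-D flow in series ⇒ the Darcy flux q is identical in every zone and the zone head losses add (resistances L/K in series).
Σ(L/K) = 141/584 + 562/42.2 = 0.2414 + 13.32 = 13.56 d
K_eq = L_total / Σ(L/K) = 703 / 13.56 = 51.85 m/d
q = K_eq · i = 51.85 × 0.0013 = 0.06740 m/d (same in every zone)
Zone A: v = q/n = 0.06740/0.24 = 0.2808 m/d → t_A = 141/0.2808 = 502.1 d
Zone B: v = q/n = 0.06740/0.12 = 0.5617 m/d → t_B = 562/0.5617 = 1001 d
Total t = 502.1 + 1001 = 1503 d

1500 days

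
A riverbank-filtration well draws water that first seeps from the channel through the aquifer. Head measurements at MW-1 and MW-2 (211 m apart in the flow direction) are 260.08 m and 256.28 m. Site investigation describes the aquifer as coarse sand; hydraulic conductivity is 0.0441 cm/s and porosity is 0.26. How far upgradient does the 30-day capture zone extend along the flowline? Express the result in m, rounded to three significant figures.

79.2 m

Hydraulic gradient i = (260.08 − 256.28) / 211 = 3.80 / 211 = 0.01801
K = 0.0441 cm/s × 864 = 38.10 m/d
Specific discharge q = 38.10 × 0.01801 = 0.6862 m/d
Seepage velocity v = q / n = 0.6862 / 0.26 = 2.639 m/d
L = v × T = 2.639 × 30 = 79.18 m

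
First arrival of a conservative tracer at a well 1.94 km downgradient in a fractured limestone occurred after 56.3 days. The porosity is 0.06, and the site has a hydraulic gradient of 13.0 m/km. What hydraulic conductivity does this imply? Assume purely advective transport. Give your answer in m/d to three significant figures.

159 m/d

L = 1.94 km = 1940 m
v = L / t = 1940 / 56.3 = 34.46 m/d
K = v · n / i = 34.46 × 0.06 / 0.013 = 159 m/d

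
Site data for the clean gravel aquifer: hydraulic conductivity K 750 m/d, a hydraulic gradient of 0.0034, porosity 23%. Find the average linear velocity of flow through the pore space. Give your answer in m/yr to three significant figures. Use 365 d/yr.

4050 m/yr

Darcy flux q = K·i = 750 × 0.0034 = 2.550 m/d
Seepage velocity v = q / n = 2.550 / 0.23 = 11.09 m/d
   = 11.09 × 365 = 4050 m/yr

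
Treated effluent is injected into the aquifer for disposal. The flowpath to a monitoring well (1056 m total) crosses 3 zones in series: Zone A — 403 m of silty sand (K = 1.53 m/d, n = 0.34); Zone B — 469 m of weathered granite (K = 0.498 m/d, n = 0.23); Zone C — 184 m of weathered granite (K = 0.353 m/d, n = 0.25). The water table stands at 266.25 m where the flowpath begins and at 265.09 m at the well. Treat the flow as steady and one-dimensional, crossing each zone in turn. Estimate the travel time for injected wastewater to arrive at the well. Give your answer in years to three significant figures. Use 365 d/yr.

Total head drop ΔH = 266.25 − 265.09 = 1.16 m
Steady 1-D flow in series ⇒ the Darcy flux q is identical in every zone and the zone head losses add (resistances L/K in series).
Σ(L/K) = 403/1.53 + 469/0.498 + 184/0.353 = 263.4 + 941.8 + 521.2 = 1726 d
q = ΔH / Σ(L/K) = 1.16 / 1726 = 6.719e-4 m/d (same in every zone)
Zone A: v = q/n = 6.719e-4/0.34 = 0.001976 m/d → t_A = 403/0.001976 = 203900 d
Zone B: v = q/n = 6.719e-4/0.23 = 0.002921 m/d → t_B = 469/0.002921 = 160500 d
Zone C: v = q/n = 6.719e-4/0.25 = 0.002688 m/d → t_C = 184/0.002688 = 68460 d
Total t = 203900 + 160500 + 68460 = 432900 d
   = 432900 / 365 = 1190 yr

1190 years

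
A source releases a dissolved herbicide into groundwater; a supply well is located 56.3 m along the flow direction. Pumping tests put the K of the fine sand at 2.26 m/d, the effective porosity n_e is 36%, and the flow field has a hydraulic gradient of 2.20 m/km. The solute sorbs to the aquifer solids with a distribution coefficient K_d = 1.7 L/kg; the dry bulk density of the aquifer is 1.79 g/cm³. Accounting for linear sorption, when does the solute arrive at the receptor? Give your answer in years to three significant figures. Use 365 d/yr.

Specific discharge q = 2.26 × 0.0022 = 0.004972 m/d
Seepage velocity v = q / n = 0.004972 / 0.36 = 0.01381 m/d
Retardation R = 1 + ρ_b·K_d/n = 1 + 1.79×1.7/0.36 = 9.453
Contaminant velocity v_c = v/R = 0.01381/9.453 = 0.001461 m/d
t = L/v_c = 56.3/0.001461 = 38530 d
   = 38530/365 = 106 yr

106 years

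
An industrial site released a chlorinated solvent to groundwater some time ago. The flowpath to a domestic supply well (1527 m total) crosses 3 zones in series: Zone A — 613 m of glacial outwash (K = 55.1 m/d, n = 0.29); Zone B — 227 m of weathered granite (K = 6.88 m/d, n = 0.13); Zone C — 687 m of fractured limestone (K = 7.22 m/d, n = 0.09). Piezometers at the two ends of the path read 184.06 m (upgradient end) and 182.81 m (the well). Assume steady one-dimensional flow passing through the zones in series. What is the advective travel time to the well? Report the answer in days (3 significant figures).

30000 days

Total head drop ΔH = 184.06 − 182.81 = 1.25 m
Continuity: the same q passes through each zone, so ΔH = q·Σ(L_j/K_j) — the zones act as resistances in series.
Σ(L/K) = 613/55.1 + 227/6.88 + 687/7.22 = 11.13 + 32.99 + 95.15 = 139.3 d
q = ΔH / Σ(L/K) = 1.25 / 139.3 = 0.008975 m/d (same in every zone)
Zone A: v = q/n = 0.008975/0.29 = 0.03095 m/d → t_A = 613/0.03095 = 19810 d
Zone B: v = q/n = 0.008975/0.13 = 0.06904 m/d → t_B = 227/0.06904 = 3288 d
Zone C: v = q/n = 0.008975/0.09 = 0.09973 m/d → t_C = 687/0.09973 = 6889 d
Total t = 19810 + 3288 + 6889 = 29980 d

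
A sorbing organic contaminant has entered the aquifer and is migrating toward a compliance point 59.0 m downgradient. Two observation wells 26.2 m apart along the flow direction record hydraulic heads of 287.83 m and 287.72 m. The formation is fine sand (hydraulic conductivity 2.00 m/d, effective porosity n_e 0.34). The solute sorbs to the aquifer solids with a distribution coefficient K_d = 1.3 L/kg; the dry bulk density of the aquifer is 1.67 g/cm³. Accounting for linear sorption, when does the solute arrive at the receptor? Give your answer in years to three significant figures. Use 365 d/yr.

Hydraulic gradient i = (287.83 − 287.72) / 26.2 = 0.11 / 26.2 = 0.004198
Darcy flux q = K·i = 2.00 × 0.004198 = 0.008397 m/d
v = Ki/n = 2.00·0.004198/0.34 = 0.02470 m/d
Retardation R = 1 + ρ_b·K_d/n = 1 + 1.67×1.3/0.34 = 7.385
Contaminant velocity v_c = v/R = 0.02470/7.385 = 0.003344 m/d
t = L/v_c = 59.0/0.003344 = 17640 d
   = 17640/365 = 48.3 yr

48.3 years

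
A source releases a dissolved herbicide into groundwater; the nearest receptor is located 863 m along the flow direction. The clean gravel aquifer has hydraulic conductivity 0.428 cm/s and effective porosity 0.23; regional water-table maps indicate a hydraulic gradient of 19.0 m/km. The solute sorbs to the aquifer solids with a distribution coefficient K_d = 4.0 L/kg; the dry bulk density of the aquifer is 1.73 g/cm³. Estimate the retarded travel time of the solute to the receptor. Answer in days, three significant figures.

K = 0.428 cm/s × 864 = 369.8 m/d
Specific discharge q = 369.8 × 0.019 = 7.026 m/d
v_s = q/n_e = 7.026/0.23 = 30.55 m/d
Retardation R = 1 + ρ_b·K_d/n = 1 + 1.73×4.0/0.23 = 31.09
Contaminant velocity v_c = v/R = 30.55/31.09 = 0.9827 m/d
t = L/v_c = 863/0.9827 = 878.2 d

878 days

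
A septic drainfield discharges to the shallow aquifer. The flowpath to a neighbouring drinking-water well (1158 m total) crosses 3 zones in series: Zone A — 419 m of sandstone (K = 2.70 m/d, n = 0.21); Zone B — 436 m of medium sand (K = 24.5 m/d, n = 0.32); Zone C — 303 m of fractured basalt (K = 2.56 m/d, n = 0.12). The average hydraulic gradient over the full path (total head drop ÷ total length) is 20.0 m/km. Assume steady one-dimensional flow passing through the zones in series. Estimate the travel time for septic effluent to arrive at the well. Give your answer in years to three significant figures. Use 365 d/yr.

9.09 years

For zones in series the flux q is common to all zones; the equivalent conductivity is the harmonic (thickness-weighted) mean, K_eq = L_total / Σ(L_j/K_j).
Σ(L/K) = 419/2.70 + 436/24.5 + 303/2.56 = 155.2 + 17.80 + 118.4 = 291.3 d
K_eq = L_total / Σ(L/K) = 1158 / 291.3 = 3.975 m/d
q = K_eq · i = 3.975 × 0.020 = 0.07949 m/d (same in every zone)
Zone A: v = q/n = 0.07949/0.21 = 0.3785 m/d → t_A = 419/0.3785 = 1107 d
Zone B: v = q/n = 0.07949/0.32 = 0.2484 m/d → t_B = 436/0.2484 = 1755 d
Zone C: v = q/n = 0.07949/0.12 = 0.6625 m/d → t_C = 303/0.6625 = 457.4 d
Total t = 1107 + 1755 + 457.4 = 3319 d
   = 3319 / 365 = 9.09 yr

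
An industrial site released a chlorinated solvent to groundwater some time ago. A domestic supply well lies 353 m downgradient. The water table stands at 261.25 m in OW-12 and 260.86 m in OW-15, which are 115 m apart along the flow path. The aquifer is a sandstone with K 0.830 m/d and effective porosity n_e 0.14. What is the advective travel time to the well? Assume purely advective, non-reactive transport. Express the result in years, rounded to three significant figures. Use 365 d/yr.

48.1 years

Hydraulic gradient i = (261.25 − 260.86) / 115 = 0.39 / 115 = 0.003391
q = Ki = 0.830 × 0.003391 = 0.002815 m/d
v_s = q/n_e = 0.002815/0.14 = 0.02011 m/d
t = L / v = 353 / 0.02011 = 17560 d
   = 17560 / 365 = 48.1 yr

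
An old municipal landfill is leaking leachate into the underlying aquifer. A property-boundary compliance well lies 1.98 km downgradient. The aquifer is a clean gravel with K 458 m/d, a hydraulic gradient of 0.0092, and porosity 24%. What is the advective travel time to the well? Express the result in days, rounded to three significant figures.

q = Ki = 458 × 0.0092 = 4.214 m/d
Seepage velocity v = q / n = 4.214 / 0.24 = 17.56 m/d
L = 1.98 km = 1980 m
t = L / v = 1980 / 17.56 = 112.8 d

113 days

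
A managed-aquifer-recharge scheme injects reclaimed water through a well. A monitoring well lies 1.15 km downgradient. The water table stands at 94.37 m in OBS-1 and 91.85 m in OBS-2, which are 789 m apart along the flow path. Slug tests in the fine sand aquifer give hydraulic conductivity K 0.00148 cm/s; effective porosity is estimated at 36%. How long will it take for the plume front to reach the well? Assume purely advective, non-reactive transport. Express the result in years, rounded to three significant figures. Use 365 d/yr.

278 years

Hydraulic gradient i = (94.37 − 91.85) / 789 = 2.52 / 789 = 0.003194
K = 0.00148 cm/s × 864 = 1.279 m/d
Darcy flux q = K·i = 1.279 × 0.003194 = 0.004084 m/d
Seepage velocity v = q / n = 0.004084 / 0.36 = 0.01134 m/d
L = 1.15 km = 1150 m
t = L / v = 1150 / 0.01134 = 101400 d
   = 101400 / 365 = 278 yr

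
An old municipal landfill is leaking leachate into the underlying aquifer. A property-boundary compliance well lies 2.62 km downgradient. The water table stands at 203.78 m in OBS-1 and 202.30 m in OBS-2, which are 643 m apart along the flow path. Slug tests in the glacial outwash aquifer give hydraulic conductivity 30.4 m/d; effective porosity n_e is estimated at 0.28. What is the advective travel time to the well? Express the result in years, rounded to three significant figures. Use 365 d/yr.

28.7 years

Hydraulic gradient i = (203.78 − 202.30) / 643 = 1.48 / 643 = 0.002302
Darcy flux q = K·i = 30.4 × 0.002302 = 0.06997 m/d
Seepage velocity v = q / n = 0.06997 / 0.28 = 0.2499 m/d
L = 2.62 km = 2620 m
t = L / v = 2620 / 0.2499 = 10480 d
   = 10480 / 365 = 28.7 yr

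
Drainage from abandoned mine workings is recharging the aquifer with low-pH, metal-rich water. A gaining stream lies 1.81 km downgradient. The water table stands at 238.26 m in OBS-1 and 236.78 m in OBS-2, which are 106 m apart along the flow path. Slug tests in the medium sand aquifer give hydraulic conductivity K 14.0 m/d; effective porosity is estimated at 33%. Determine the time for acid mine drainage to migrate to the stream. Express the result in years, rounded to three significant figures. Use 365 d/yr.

Hydraulic gradient i = (238.26 − 236.78) / 106 = 1.48 / 106 = 0.01396
q = Ki = 14.0 × 0.01396 = 0.1955 m/d
v = Ki/n = 14.0·0.01396/0.33 = 0.5923 m/d
L = 1.81 km = 1810 m
t = L / v = 1810 / 0.5923 = 3056 d
   = 3056 / 365 = 8.37 yr

8.37 years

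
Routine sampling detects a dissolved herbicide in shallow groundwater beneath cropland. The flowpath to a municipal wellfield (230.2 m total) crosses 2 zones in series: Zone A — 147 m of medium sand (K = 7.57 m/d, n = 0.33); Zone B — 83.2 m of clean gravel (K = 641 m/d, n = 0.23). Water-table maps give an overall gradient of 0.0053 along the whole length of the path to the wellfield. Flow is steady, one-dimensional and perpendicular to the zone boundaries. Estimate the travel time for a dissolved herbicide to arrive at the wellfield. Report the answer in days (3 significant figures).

1080 days

Steady 1-D flow in series ⇒ the Darcy flux q is identical in every zone and the zone head losses add (resistances L/K in series).
Σ(L/K) = 147/7.57 + 83.2/641 = 19.42 + 0.1298 = 19.55 d
K_eq = L_total / Σ(L/K) = 230.2 / 19.55 = 11.78 m/d
q = K_eq · i = 11.78 × 0.0053 = 0.06241 m/d (same in every zone)
Zone A: v = q/n = 0.06241/0.33 = 0.1891 m/d → t_A = 147/0.1891 = 777.3 d
Zone B: v = q/n = 0.06241/0.23 = 0.2714 m/d → t_B = 83.2/0.2714 = 306.6 d
Total t = 777.3 + 306.6 = 1084 d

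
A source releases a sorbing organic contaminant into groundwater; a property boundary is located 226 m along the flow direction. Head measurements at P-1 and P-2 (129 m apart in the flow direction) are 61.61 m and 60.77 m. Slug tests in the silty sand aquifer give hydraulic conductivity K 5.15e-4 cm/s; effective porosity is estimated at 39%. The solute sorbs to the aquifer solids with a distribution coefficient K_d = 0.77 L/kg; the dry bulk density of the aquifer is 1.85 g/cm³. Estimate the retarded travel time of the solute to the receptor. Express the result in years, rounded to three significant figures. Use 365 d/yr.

Hydraulic gradient i = (61.61 − 60.77) / 129 = 0.84 / 129 = 0.006512
K = 5.15e-4 cm/s × 864 = 0.4450 m/d
q = Ki = 0.4450 × 0.006512 = 0.002897 m/d
v = Ki/n = 0.4450·0.006512/0.39 = 0.007429 m/d
Retardation R = 1 + ρ_b·K_d/n = 1 + 1.85×0.77/0.39 = 4.653
Contaminant velocity v_c = v/R = 0.007429/4.653 = 0.001597 m/d
t = L/v_c = 226/0.001597 = 141500 d
   = 141500/365 = 388 yr

388 years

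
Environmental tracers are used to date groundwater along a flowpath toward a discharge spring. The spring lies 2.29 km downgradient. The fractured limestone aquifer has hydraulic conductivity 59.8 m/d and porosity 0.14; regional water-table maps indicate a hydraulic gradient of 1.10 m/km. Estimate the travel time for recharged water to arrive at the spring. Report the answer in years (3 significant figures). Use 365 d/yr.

q = Ki = 59.8 × 0.0011 = 0.06578 m/d
v = Ki/n = 59.8·0.0011/0.14 = 0.4699 m/d
L = 2.29 km = 2290 m
t = L / v = 2290 / 0.4699 = 4874 d
   = 4874 / 365 = 13.4 yr

13.4 years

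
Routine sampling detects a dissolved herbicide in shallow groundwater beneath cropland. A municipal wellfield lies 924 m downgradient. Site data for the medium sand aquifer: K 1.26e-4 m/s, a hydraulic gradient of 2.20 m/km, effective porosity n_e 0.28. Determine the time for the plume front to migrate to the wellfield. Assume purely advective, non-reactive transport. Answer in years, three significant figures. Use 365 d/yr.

29.6 years

K = 1.26e-4 m/s × 86400 s/d = 10.89 m/d
Darcy flux q = K·i = 10.89 × 0.0022 = 0.02395 m/d
v_s = q/n_e = 0.02395/0.28 = 0.08554 m/d
t = L / v = 924 / 0.08554 = 10800 d
   = 10800 / 365 = 29.6 yr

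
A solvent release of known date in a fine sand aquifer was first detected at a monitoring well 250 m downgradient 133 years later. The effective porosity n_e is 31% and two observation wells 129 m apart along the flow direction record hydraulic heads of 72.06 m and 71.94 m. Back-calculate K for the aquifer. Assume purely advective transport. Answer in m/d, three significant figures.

Hydraulic gradient i = (72.06 − 71.94) / 129 = 0.12 / 129 = 9.302e-4
t = 133 years = 48550 d
v = L / t = 250 / 48550 = 0.005150 m/d
K = v · n / i = 0.005150 × 0.31 / 9.302e-4 = 1.72 m/d

1.72 m/d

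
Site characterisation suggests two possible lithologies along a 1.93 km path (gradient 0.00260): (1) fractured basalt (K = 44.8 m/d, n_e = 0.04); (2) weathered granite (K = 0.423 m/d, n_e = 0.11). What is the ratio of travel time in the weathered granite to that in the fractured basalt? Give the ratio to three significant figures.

291

Unit 1 (fractured basalt): v = 44.8×0.0026/0.04 = 2.912 m/d, t = 1930/2.912 = 662.8 d
Unit 2 (weathered granite): v = 0.423×0.0026/0.11 = 0.009998 m/d, t = 1930/0.009998 = 193000 d
t(weathered granite) / t(fractured basalt) = 193000/662.8 = 291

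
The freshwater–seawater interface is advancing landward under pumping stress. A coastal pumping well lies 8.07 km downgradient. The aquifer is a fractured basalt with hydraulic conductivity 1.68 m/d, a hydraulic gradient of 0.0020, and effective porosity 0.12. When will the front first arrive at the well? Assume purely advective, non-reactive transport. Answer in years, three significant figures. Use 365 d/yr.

Specific discharge q = 1.68 × 0.0020 = 0.003360 m/d
v_s = q/n_e = 0.003360/0.12 = 0.02800 m/d
L = 8.07 km = 8070 m
t = L / v = 8070 / 0.02800 = 288200 d
   = 288200 / 365 = 790 yr

790 years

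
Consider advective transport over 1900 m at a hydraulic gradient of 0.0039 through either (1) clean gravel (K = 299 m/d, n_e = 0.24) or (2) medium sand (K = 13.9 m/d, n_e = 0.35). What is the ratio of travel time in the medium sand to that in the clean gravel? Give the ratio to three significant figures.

Unit 1 (clean gravel): v = 299×0.0039/0.24 = 4.859 m/d, t = 1900/4.859 = 391.0 d
Unit 2 (medium sand): v = 13.9×0.0039/0.35 = 0.1549 m/d, t = 1900/0.1549 = 12270 d
t(medium sand) / t(clean gravel) = 12270/391.0 = 31.4

31.4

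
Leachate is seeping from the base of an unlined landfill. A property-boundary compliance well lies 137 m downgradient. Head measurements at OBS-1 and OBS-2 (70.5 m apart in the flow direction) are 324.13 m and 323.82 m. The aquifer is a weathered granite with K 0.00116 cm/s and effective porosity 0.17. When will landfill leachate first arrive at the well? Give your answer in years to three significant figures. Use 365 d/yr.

14.5 years

Hydraulic gradient i = (324.13 − 323.82) / 70.5 = 0.31 / 70.5 = 0.004397
K = 0.00116 cm/s × 864 = 1.002 m/d
Darcy flux q = K·i = 1.002 × 0.004397 = 0.004407 m/d
Average linear velocity = 0.004407 / 0.17 = 0.02592 m/d
t = L / v = 137 / 0.02592 = 5285 d
   = 5285 / 365 = 14.5 yr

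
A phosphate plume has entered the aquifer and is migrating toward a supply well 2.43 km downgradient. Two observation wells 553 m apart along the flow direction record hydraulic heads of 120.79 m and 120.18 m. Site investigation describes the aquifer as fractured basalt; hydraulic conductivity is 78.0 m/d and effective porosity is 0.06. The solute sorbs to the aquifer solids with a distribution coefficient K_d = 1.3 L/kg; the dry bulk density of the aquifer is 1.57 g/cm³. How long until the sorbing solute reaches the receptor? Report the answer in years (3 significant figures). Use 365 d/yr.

163 years

Hydraulic gradient i = (120.79 − 120.18) / 553 = 0.61 / 553 = 0.001103
q = Ki = 78.0 × 0.001103 = 0.08604 m/d
Seepage velocity v = q / n = 0.08604 / 0.06 = 1.434 m/d
Retardation R = 1 + ρ_b·K_d/n = 1 + 1.57×1.3/0.06 = 35.02
Contaminant velocity v_c = v/R = 1.434/35.02 = 0.04095 m/d
L = 2.43 km = 2430 m
t = L/v_c = 2430/0.04095 = 59340 d
   = 59340/365 = 163 yr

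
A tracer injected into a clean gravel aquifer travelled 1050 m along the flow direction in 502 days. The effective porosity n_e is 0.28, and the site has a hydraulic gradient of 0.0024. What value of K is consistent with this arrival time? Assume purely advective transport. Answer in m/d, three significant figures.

v = L / t = 1050 / 502 = 2.092 m/d
K = v · n / i = 2.092 × 0.28 / 0.0024 = 244 m/d

244 m/d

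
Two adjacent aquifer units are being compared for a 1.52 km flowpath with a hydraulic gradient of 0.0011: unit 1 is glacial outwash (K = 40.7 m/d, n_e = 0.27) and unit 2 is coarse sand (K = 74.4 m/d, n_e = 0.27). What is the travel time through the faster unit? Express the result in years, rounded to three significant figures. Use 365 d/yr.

13.7 years

Unit 1 (glacial outwash): v = 40.7×0.0011/0.27 = 0.1658 m/d, t = 1520/0.1658 = 9167 d
Unit 2 (coarse sand): v = 74.4×0.0011/0.27 = 0.3031 m/d, t = 1520/0.3031 = 5015 d
Faster: 5015 d / 365 = 13.7 yr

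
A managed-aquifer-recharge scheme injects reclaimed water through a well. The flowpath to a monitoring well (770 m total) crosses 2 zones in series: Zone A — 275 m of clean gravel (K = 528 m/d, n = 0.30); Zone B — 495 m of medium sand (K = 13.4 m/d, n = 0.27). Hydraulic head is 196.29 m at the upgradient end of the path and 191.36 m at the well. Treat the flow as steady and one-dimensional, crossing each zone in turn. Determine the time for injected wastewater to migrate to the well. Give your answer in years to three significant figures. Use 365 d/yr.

4.50 years

Total head drop ΔH = 196.29 − 191.36 = 4.93 m
Steady 1-D flow in series ⇒ the Darcy flux q is identical in every zone and the zone head losses add (resistances L/K in series).
Σ(L/K) = 275/528 + 495/13.4 = 0.5208 + 36.94 = 37.46 d
q = ΔH / Σ(L/K) = 4.93 / 37.46 = 0.1316 m/d (same in every zone)
Zone A: v = q/n = 0.1316/0.30 = 0.4387 m/d → t_A = 275/0.4387 = 626.9 d
Zone B: v = q/n = 0.1316/0.27 = 0.4874 m/d → t_B = 495/0.4874 = 1016 d
Total t = 626.9 + 1016 = 1642 d
   = 1642 / 365 = 4.50 yr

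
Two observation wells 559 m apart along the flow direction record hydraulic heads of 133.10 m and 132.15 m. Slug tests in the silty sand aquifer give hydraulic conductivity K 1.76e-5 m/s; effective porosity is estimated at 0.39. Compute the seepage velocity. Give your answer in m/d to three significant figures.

0.00663 m/d

Hydraulic gradient i = (133.10 − 132.15) / 559 = 0.95 / 559 = 0.001699
K = 1.76e-5 m/s × 86400 s/d = 1.521 m/d
Darcy flux q = K·i = 1.521 × 0.001699 = 0.002584 m/d
Average linear velocity = 0.002584 / 0.39 = 0.006626 m/d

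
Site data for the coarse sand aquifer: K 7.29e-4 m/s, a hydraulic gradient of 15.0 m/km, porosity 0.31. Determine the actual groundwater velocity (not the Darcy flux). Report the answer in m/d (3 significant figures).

K = 7.29e-4 m/s × 86400 s/d = 62.99 m/d
Darcy flux q = K·i = 62.99 × 0.015 = 0.9448 m/d
v = Ki/n = 62.99·0.015/0.31 = 3.048 m/d

3.05 m/d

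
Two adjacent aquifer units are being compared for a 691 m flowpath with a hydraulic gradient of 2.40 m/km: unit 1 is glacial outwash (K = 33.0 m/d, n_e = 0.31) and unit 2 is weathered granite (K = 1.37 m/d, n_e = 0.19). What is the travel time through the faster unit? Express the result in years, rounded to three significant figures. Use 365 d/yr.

Unit 1 (glacial outwash): v = 33.0×0.0024/0.31 = 0.2555 m/d, t = 691/0.2555 = 2705 d
Unit 2 (weathered granite): v = 1.37×0.0024/0.19 = 0.01731 m/d, t = 691/0.01731 = 39930 d
Faster: 2705 d / 365 = 7.41 yr

7.41 years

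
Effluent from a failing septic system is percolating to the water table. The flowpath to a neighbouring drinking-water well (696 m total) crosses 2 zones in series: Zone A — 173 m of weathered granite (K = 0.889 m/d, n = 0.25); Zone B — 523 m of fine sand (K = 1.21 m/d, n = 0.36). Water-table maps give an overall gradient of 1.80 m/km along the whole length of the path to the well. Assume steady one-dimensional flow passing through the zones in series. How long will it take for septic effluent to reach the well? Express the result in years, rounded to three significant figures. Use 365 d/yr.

317 years

Steady 1-D flow in series ⇒ the Darcy flux q is identical in every zone and the zone head losses add (resistances L/K in series).
Σ(L/K) = 173/0.889 + 523/1.21 = 194.6 + 432.2 = 626.8 d
K_eq = L_total / Σ(L/K) = 696 / 626.8 = 1.110 m/d
q = K_eq · i = 1.110 × 0.0018 = 0.001999 m/d (same in every zone)
Zone A: v = q/n = 0.001999/0.25 = 0.007994 m/d → t_A = 173/0.007994 = 21640 d
Zone B: v = q/n = 0.001999/0.36 = 0.005552 m/d → t_B = 523/0.005552 = 94200 d
Total t = 21640 + 94200 = 115800 d
   = 115800 / 365 = 317 yr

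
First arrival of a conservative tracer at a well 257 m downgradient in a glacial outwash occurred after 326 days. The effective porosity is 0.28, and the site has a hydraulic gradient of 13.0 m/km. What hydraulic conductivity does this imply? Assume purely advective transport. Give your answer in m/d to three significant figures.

v = L / t = 257 / 326 = 0.7883 m/d
K = v · n / i = 0.7883 × 0.28 / 0.013 = 17.0 m/d

17.0 m/d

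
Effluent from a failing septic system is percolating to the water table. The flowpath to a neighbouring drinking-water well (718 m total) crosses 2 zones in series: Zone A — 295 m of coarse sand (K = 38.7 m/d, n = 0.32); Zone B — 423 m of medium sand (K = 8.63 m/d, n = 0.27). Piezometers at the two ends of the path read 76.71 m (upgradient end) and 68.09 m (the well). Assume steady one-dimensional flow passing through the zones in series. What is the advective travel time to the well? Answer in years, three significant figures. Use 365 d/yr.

Total head drop ΔH = 76.71 − 68.09 = 8.62 m
Steady 1-D flow in series ⇒ the Darcy flux q is identical in every zone and the zone head losses add (resistances L/K in series).
Σ(L/K) = 295/38.7 + 423/8.63 = 7.623 + 49.02 = 56.64 d
q = ΔH / Σ(L/K) = 8.62 / 56.64 = 0.1522 m/d (same in every zone)
Zone A: v = q/n = 0.1522/0.32 = 0.4756 m/d → t_A = 295/0.4756 = 620.3 d
Zone B: v = q/n = 0.1522/0.27 = 0.5637 m/d → t_B = 423/0.5637 = 750.4 d
Total t = 620.3 + 750.4 = 1371 d
   = 1371 / 365 = 3.76 yr

3.76 years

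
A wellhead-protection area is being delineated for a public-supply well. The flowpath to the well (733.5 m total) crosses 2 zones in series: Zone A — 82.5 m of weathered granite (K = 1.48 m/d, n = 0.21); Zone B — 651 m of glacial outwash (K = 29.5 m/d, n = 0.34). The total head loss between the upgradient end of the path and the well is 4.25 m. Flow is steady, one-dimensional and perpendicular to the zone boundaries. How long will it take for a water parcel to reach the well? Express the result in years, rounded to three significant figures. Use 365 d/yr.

Steady 1-D flow in series ⇒ the Darcy flux q is identical in every zone and the zone head losses add (resistances L/K in series).
Σ(L/K) = 82.5/1.48 + 651/29.5 = 55.74 + 22.07 = 77.81 d
q = ΔH / Σ(L/K) = 4.25 / 77.81 = 0.05462 m/d (same in every zone)
Zone A: v = q/n = 0.05462/0.21 = 0.2601 m/d → t_A = 82.5/0.2601 = 317.2 d
Zone B: v = q/n = 0.05462/0.34 = 0.1606 m/d → t_B = 651/0.1606 = 4052 d
Total t = 317.2 + 4052 = 4370 d
   = 4370 / 365 = 12.0 yr

12.0 years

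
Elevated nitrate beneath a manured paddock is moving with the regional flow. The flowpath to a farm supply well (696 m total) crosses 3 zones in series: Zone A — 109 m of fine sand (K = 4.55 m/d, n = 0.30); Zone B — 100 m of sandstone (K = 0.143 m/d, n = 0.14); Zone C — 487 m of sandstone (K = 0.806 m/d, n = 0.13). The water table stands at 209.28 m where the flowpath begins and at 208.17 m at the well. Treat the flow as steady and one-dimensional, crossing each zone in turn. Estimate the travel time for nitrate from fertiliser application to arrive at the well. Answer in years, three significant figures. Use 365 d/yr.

360 years

Total head drop ΔH = 209.28 − 208.17 = 1.11 m
Continuity: the same q passes through each zone, so ΔH = q·Σ(L_j/K_j) — the zones act as resistances in series.
Σ(L/K) = 109/4.55 + 100/0.143 + 487/0.806 = 23.96 + 699.3 + 604.2 = 1327 d
q = ΔH / Σ(L/K) = 1.11 / 1327 = 8.362e-4 m/d (same in every zone)
Zone A: v = q/n = 8.362e-4/0.30 = 0.002787 m/d → t_A = 109/0.002787 = 39110 d
Zone B: v = q/n = 8.362e-4/0.14 = 0.005973 m/d → t_B = 100/0.005973 = 16740 d
Zone C: v = q/n = 8.362e-4/0.13 = 0.006432 m/d → t_C = 487/0.006432 = 75710 d
Total t = 39110 + 16740 + 75710 = 131600 d
   = 131600 / 365 = 360 yr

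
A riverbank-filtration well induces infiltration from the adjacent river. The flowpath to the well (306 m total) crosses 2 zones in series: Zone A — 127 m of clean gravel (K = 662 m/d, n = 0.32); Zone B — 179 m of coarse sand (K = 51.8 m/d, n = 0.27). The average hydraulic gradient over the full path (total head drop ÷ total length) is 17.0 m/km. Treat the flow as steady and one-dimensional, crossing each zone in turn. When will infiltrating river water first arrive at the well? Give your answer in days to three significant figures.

For zones in series the flux q is common to all zones; the equivalent conductivity is the harmonic (thickness-weighted) mean, K_eq = L_total / Σ(L_j/K_j).
Σ(L/K) = 127/662 + 179/51.8 = 0.1918 + 3.456 = 3.647 d
K_eq = L_total / Σ(L/K) = 306 / 3.647 = 83.89 m/d
q = K_eq · i = 83.89 × 0.017 = 1.426 m/d (same in every zone)
Zone A: v = q/n = 1.426/0.32 = 4.457 m/d → t_A = 127/4.457 = 28.50 d
Zone B: v = q/n = 1.426/0.27 = 5.282 m/d → t_B = 179/5.282 = 33.89 d
Total t = 28.50 + 33.89 = 62.38 d

62.4 days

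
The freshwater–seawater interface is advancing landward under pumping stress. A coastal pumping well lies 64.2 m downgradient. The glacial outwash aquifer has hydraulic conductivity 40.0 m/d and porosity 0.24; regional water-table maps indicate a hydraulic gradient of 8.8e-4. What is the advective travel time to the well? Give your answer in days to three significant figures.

438 days

Darcy flux q = K·i = 40.0 × 8.8e-4 = 0.03520 m/d
v_s = q/n_e = 0.03520/0.24 = 0.1467 m/d
t = L / v = 64.2 / 0.1467 = 437.7 d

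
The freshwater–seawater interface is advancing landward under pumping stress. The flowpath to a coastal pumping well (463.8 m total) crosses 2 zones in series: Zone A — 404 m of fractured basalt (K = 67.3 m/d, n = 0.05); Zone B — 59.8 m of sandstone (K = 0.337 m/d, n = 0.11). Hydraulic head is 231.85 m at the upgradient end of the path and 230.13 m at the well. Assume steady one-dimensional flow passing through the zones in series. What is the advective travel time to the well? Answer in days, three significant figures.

2860 days

Total head drop ΔH = 231.85 − 230.13 = 1.72 m
Steady 1-D flow in series ⇒ the Darcy flux q is identical in every zone and the zone head losses add (resistances L/K in series).
Σ(L/K) = 404/67.3 + 59.8/0.337 = 6.003 + 177.4 = 183.5 d
q = ΔH / Σ(L/K) = 1.72 / 183.5 = 0.009376 m/d (same in every zone)
Zone A: v = q/n = 0.009376/0.05 = 0.1875 m/d → t_A = 404/0.1875 = 2154 d
Zone B: v = q/n = 0.009376/0.11 = 0.08523 m/d → t_B = 59.8/0.08523 = 701.6 d
Total t = 2154 + 701.6 = 2856 d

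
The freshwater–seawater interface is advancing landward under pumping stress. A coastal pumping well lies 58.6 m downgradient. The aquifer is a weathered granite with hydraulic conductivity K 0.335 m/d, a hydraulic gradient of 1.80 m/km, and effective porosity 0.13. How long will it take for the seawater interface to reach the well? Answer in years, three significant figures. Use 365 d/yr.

Darcy flux q = K·i = 0.335 × 0.0018 = 6.030e-4 m/d
Average linear velocity = 6.030e-4 / 0.13 = 0.004638 m/d
t = L / v = 58.6 / 0.004638 = 12630 d
   = 12630 / 365 = 34.6 yr

34.6 years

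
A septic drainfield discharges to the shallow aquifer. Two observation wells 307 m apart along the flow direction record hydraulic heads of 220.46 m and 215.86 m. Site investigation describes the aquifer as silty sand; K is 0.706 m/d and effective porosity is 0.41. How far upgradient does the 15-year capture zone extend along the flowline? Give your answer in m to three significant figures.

Hydraulic gradient i = (220.46 − 215.86) / 307 = 4.60 / 307 = 0.01498
Darcy flux q = K·i = 0.706 × 0.01498 = 0.01058 m/d
Seepage velocity v = q / n = 0.01058 / 0.41 = 0.02580 m/d
T = 15 yr × 365 = 5475 d
L = v × T = 0.02580 × 5475 = 141.3 m

141 m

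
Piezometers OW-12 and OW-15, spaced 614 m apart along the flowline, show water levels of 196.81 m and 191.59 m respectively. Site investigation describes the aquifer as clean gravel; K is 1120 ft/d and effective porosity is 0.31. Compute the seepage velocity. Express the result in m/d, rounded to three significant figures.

9.36 m/d

Hydraulic gradient i = (196.81 − 191.59) / 614 = 5.22 / 614 = 0.008502
K = 1120 ft/d × 0.3048 = 341.4 m/d
q = Ki = 341.4 × 0.008502 = 2.902 m/d
v = Ki/n = 341.4·0.008502/0.31 = 9.362 m/d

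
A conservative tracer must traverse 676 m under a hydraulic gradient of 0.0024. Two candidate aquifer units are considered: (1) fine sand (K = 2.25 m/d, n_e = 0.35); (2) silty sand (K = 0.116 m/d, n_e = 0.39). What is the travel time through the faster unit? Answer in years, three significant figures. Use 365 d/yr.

120 years

Unit 1 (fine sand): v = 2.25×0.0024/0.35 = 0.01543 m/d, t = 676/0.01543 = 43810 d
Unit 2 (silty sand): v = 0.116×0.0024/0.39 = 7.138e-4 m/d, t = 676/7.138e-4 = 947000 d
Faster: 43810 d / 365 = 120 yr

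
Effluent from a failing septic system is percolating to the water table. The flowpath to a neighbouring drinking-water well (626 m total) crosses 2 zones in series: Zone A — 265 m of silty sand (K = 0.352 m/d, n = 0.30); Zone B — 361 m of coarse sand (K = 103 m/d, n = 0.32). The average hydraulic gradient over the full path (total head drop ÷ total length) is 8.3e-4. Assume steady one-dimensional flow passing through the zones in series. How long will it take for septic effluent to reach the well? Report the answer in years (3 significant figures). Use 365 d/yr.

Steady 1-D flow in series ⇒ the Darcy flux q is identical in every zone and the zone head losses add (resistances L/K in series).
Σ(L/K) = 265/0.352 + 361/103 = 752.8 + 3.505 = 756.3 d
K_eq = L_total / Σ(L/K) = 626 / 756.3 = 0.8277 m/d
q = K_eq · i = 0.8277 × 8.3e-4 = 6.870e-4 m/d (same in every zone)
Zone A: v = q/n = 6.870e-4/0.30 = 0.002290 m/d → t_A = 265/0.002290 = 115700 d
Zone B: v = q/n = 6.870e-4/0.32 = 0.002147 m/d → t_B = 361/0.002147 = 168200 d
Total t = 115700 + 168200 = 283900 d
   = 283900 / 365 = 778 yr

778 years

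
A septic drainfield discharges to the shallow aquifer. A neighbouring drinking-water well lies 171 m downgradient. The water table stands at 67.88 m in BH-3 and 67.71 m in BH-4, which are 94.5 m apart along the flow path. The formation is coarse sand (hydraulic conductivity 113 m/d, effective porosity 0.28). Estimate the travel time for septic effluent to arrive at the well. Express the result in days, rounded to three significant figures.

236 days

Hydraulic gradient i = (67.88 − 67.71) / 94.5 = 0.17 / 94.5 = 0.001799
Darcy flux q = K·i = 113 × 0.001799 = 0.2033 m/d
Average linear velocity = 0.2033 / 0.28 = 0.7260 m/d
t = L / v = 171 / 0.7260 = 235.5 d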